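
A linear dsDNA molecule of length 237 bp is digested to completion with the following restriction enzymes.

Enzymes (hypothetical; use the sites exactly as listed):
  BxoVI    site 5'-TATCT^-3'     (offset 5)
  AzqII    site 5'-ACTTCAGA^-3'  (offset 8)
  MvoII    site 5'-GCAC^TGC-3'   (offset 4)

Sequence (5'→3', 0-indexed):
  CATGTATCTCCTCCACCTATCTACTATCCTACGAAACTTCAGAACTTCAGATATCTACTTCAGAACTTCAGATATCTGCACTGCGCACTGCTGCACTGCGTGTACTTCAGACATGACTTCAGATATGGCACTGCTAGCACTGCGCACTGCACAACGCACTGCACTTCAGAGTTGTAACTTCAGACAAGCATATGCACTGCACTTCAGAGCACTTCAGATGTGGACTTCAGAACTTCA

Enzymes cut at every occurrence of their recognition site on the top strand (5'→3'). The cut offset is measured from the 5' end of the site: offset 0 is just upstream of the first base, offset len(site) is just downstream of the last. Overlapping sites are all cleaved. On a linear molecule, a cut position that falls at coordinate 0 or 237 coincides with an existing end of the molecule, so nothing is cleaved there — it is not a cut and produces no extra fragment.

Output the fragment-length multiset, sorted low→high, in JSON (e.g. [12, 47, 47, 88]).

[4,5,5,6,7,7,8,8,8,8,8,9,9,10,11,11,12,12,13,13,13,14,15,21]

Site scan:
  BxoVI TATCT/5: at [4, 17, 51, 72] ⇒ [9, 22, 56, 77]
  AzqII ACTTCAGA/8: at [35, 43, 56, 64, 103, 115, 162, 176, 200, 210, 223] ⇒ [43, 51, 64, 72, 111, 123, 170, 184, 208, 218, 231]
  MvoII GCACTGC/4: at [77, 84, 92, 127, 136, 143, 155, 193] ⇒ [81, 88, 96, 131, 140, 147, 159, 197]

Pooled cuts: [9, 22, 43, 51, 56, 64, 72, 77, 81, 88, 96, 111, 123, 131, 140, 147, 159, 170, 184, 197, 208, 218, 231]

Fragment lengths:
  [0,9): 9 bp
  [9,22): 13 bp
  [22,43): 21 bp
  [43,51): 8 bp
  [51,56): 5 bp
  [56,64): 8 bp
  [64,72): 8 bp
  [72,77): 5 bp
  [77,81): 4 bp
  [81,88): 7 bp
  [88,96): 8 bp
  [96,111): 15 bp
  [111,123): 12 bp
  [123,131): 8 bp
  [131,140): 9 bp
  [140,147): 7 bp
  [147,159): 12 bp
  [159,170): 11 bp
  [170,184): 14 bp
  [184,197): 13 bp
  [197,208): 11 bp
  [208,218): 10 bp
  [218,231): 13 bp
  [231,237): 6 bp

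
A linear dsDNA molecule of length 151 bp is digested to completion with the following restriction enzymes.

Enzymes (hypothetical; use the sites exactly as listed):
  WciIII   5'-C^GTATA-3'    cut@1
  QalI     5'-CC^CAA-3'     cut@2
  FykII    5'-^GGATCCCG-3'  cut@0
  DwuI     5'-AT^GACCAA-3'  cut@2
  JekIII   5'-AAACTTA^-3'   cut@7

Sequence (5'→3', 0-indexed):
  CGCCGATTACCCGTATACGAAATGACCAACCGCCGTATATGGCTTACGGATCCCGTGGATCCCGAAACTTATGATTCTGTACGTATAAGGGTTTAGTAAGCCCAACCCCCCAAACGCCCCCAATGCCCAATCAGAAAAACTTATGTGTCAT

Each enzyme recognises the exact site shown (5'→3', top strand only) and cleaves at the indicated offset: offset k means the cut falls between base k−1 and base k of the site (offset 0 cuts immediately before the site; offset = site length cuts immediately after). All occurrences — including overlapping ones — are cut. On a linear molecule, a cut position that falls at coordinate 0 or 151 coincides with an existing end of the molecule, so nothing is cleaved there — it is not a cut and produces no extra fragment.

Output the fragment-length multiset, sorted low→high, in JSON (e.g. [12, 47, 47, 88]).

[7,8,8,9,10,11,11,11,12,13,15,16,20]

Scan for sites:
  WciIII CGTATA/1: at [11, 33, 81] ⇒ [12, 34, 82]
  QalI CCCAA/2: at [100, 108, 118, 125] ⇒ [102, 110, 120, 127]
  FykII GGATCCCG/0: at [47, 56] ⇒ [47, 56]
  DwuI ATGACCAA/2: at [21] ⇒ [23]
  JekIII AAACTTA/7: at [64, 136] ⇒ [71, 143]

Pooled cuts: [12, 23, 34, 47, 56, 71, 82, 102, 110, 120, 127, 143]

Fragment lengths:
  [0,12): 12 bp
  [12,23): 11 bp
  [23,34): 11 bp
  [34,47): 13 bp
  [47,56): 9 bp
  [56,71): 15 bp
  [71,82): 11 bp
  [82,102): 20 bp
  [102,110): 8 bp
  [110,120): 10 bp
  [120,127): 7 bp
  [127,143): 16 bp
  [143,151): 8 bp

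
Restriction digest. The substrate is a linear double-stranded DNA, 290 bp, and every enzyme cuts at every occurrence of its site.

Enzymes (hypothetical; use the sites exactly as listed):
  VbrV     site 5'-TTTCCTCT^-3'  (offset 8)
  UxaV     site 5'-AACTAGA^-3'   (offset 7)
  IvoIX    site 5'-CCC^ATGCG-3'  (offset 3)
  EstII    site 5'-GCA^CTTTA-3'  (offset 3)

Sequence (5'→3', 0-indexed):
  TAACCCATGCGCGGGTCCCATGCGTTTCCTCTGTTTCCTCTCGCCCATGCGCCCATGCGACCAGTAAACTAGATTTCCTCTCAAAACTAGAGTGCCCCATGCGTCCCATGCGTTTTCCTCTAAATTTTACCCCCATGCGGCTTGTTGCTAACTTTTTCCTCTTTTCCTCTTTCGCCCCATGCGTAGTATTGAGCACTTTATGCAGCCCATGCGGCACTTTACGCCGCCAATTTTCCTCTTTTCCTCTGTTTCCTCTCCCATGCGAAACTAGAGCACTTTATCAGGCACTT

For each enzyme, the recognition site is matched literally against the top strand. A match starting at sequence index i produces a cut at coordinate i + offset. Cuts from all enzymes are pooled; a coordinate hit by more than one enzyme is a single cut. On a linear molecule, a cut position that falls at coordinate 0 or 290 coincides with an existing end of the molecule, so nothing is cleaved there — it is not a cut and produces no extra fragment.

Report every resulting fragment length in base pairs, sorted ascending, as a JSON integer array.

[3,3,5,6,7,8,8,8,8,8,8,9,9,9,10,13,13,13,13,13,14,15,17,19,23,28]

Per-enzyme occurrences:
  VbrV TTTCCTCT/8: at [24, 33, 73, 113, 154, 162, 231, 239, 248] ⇒ [32, 41, 81, 121, 162, 170, 239, 247, 256]
  UxaV AACTAGA/7: at [66, 84, 265] ⇒ [73, 91, 272]
  IvoIX CCCATGCG/3: at [3, 16, 43, 51, 95, 104, 131, 175, 205, 256] ⇒ [6, 19, 46, 54, 98, 107, 134, 178, 208, 259]
  EstII GCACTTTA/3: at [192, 213, 272] ⇒ [195, 216, 275]

Pooled cuts: [6, 19, 32, 41, 46, 54, 73, 81, 91, 98, 107, 121, 134, 162, 170, 178, 195, 208, 216, 239, 247, 256, 259, 272, 275]

Fragments:
  [0,6): 6 bp
  [6,19): 13 bp
  [19,32): 13 bp
  [32,41): 9 bp
  [41,46): 5 bp
  [46,54): 8 bp
  [54,73): 19 bp
  [73,81): 8 bp
  [81,91): 10 bp
  [91,98): 7 bp
  [98,107): 9 bp
  [107,121): 14 bp
  [121,134): 13 bp
  [134,162): 28 bp
  [162,170): 8 bp
  [170,178): 8 bp
  [178,195): 17 bp
  [195,208): 13 bp
  [208,216): 8 bp
  [216,239): 23 bp
  [239,247): 8 bp
  [247,256): 9 bp
  [256,259): 3 bp
  [259,272): 13 bp
  [272,275): 3 bp
  [275,290): 15 bp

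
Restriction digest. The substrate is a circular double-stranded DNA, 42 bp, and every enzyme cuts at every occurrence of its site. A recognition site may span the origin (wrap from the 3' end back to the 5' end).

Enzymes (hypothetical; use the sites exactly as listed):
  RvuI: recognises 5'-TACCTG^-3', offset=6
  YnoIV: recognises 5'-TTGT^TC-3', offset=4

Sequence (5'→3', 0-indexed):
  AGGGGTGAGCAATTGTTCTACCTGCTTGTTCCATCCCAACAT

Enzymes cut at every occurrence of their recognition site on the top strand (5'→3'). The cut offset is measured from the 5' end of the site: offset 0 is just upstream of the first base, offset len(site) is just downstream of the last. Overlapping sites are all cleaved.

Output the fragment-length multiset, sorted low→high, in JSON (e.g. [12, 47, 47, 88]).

Site scan:
  RvuI TACCTG/6: at [18] ⇒ [24]
  YnoIV TTGTTC/4: at [12, 25] ⇒ [16, 29]

Pooled cuts: [16, 24, 29]

Fragment lengths:
  16→24: 8 bp
  24→29: 5 bp
  29→16 (wrap): 42-29+16 = 29 bp

[5,8,29]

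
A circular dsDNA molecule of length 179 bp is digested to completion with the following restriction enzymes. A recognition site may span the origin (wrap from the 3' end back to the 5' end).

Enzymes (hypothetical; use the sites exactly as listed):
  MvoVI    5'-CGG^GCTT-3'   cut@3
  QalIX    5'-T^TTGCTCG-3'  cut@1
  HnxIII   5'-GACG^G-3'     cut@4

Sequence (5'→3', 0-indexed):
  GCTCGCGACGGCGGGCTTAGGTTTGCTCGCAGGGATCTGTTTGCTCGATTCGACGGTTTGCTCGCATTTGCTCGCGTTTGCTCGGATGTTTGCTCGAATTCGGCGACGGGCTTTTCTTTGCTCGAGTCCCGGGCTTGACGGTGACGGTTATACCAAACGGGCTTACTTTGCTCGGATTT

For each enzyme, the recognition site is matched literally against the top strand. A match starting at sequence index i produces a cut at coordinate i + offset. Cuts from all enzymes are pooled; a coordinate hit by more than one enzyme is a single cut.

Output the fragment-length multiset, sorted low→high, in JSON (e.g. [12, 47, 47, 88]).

Scan for sites:
  MvoVI CGGGCTT/3: at [11, 106, 129, 157] ⇒ [14, 109, 132, 160]
  QalIX TTTGCTCG/1: at [21, 39, 56, 66, 76, 88, 116, 166, 176] ⇒ [22, 40, 57, 67, 77, 89, 117, 167, 177]
  HnxIII GACGG/4: at [6, 51, 104, 136, 142] ⇒ [10, 55, 108, 140, 146]

Pooled cuts: [10, 14, 22, 40, 55, 57, 67, 77, 89, 108, 109, 117, 132, 140, 146, 160, 167, 177]

Fragment lengths:
  10→14: 4 bp
  14→22: 8 bp
  22→40: 18 bp
  40→55: 15 bp
  55→57: 2 bp
  57→67: 10 bp
  67→77: 10 bp
  77→89: 12 bp
  89→108: 19 bp
  108→109: 1 bp
  109→117: 8 bp
  117→132: 15 bp
  132→140: 8 bp
  140→146: 6 bp
  146→160: 14 bp
  160→167: 7 bp
  167→177: 10 bp
  177→10 (wrap): 179-177+10 = 12 bp

[1,2,4,6,7,8,8,8,10,10,10,12,12,14,15,15,18,19]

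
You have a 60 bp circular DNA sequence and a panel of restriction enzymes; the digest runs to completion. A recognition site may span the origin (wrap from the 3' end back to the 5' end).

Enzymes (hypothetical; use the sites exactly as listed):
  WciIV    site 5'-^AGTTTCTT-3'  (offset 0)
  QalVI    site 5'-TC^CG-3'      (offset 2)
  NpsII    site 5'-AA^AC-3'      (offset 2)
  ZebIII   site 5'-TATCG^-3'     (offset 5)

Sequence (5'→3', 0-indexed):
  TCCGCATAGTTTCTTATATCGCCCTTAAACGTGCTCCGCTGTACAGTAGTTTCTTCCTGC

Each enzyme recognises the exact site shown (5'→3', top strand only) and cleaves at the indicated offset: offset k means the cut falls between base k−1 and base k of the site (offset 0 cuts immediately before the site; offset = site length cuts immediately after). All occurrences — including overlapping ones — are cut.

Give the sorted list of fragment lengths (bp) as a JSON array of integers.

Per-enzyme occurrences:
  WciIV (AGTTTCTT, off=0): starts [7, 47] → cuts [7, 47]
  QalVI (TCCG, off=2): starts [0, 34] → cuts [2, 36]
  NpsII (AAAC, off=2): starts [26] → cuts [28]
  ZebIII (TATCG, off=5): starts [16] → cuts [21]

Pooled cuts: [2, 7, 21, 28, 36, 47]

Fragment lengths:
  2→7: 5 bp
  7→21: 14 bp
  21→28: 7 bp
  28→36: 8 bp
  36→47: 11 bp
  47→2 (wrap): 60-47+2 = 15 bp

[5,7,8,11,14,15]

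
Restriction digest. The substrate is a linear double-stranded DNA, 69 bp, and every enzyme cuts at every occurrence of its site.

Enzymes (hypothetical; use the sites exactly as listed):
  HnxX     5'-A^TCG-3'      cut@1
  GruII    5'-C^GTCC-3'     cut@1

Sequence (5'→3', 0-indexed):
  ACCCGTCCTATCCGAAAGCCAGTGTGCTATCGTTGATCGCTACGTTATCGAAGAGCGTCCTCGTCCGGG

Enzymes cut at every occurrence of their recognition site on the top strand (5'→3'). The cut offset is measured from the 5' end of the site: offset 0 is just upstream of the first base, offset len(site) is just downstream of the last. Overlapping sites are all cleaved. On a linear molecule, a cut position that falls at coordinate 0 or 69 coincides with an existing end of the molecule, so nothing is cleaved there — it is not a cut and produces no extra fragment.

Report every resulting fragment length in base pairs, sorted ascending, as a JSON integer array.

[4,6,7,7,9,11,25]

Per-enzyme occurrences:
  HnxX ATCG/1: at [28, 35, 46] ⇒ [29, 36, 47]
  GruII CGTCC/1: at [3, 55, 61] ⇒ [4, 56, 62]

Pooled cuts: [4, 29, 36, 47, 56, 62]

Fragments:
  [0,4): 4 bp
  [4,29): 25 bp
  [29,36): 7 bp
  [36,47): 11 bp
  [47,56): 9 bp
  [56,62): 6 bp
  [62,69): 7 bp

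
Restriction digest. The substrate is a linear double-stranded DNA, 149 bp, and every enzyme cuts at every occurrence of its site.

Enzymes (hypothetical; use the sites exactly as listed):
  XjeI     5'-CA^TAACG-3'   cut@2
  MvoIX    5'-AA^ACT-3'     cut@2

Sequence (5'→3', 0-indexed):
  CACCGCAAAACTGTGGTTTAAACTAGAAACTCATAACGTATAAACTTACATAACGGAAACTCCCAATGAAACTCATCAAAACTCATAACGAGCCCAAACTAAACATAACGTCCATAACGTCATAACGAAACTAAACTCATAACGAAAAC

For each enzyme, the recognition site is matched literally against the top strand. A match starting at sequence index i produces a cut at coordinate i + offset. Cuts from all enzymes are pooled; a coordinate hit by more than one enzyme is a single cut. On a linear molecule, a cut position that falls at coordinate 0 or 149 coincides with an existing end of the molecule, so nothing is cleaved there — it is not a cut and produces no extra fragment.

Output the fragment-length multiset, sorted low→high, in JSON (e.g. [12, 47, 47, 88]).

Per-enzyme occurrences:
  XjeI CATAACG/2: at [31, 48, 83, 103, 112, 120, 137] ⇒ [33, 50, 85, 105, 114, 122, 139]
  MvoIX AAACT/2: at [7, 19, 26, 41, 56, 68, 78, 95, 127, 132] ⇒ [9, 21, 28, 43, 58, 70, 80, 97, 129, 134]

All cut coordinates (distinct, sorted): [9, 21, 28, 33, 43, 50, 58, 70, 80, 85, 97, 105, 114, 122, 129, 134, 139]

Fragments:
  [0,9): 9 bp
  [9,21): 12 bp
  [21,28): 7 bp
  [28,33): 5 bp
  [33,43): 10 bp
  [43,50): 7 bp
  [50,58): 8 bp
  [58,70): 12 bp
  [70,80): 10 bp
  [80,85): 5 bp
  [85,97): 12 bp
  [97,105): 8 bp
  [105,114): 9 bp
  [114,122): 8 bp
  [122,129): 7 bp
  [129,134): 5 bp
  [134,139): 5 bp
  [139,149): 10 bp

[5,5,5,5,7,7,7,8,8,8,9,9,10,10,10,12,12,12]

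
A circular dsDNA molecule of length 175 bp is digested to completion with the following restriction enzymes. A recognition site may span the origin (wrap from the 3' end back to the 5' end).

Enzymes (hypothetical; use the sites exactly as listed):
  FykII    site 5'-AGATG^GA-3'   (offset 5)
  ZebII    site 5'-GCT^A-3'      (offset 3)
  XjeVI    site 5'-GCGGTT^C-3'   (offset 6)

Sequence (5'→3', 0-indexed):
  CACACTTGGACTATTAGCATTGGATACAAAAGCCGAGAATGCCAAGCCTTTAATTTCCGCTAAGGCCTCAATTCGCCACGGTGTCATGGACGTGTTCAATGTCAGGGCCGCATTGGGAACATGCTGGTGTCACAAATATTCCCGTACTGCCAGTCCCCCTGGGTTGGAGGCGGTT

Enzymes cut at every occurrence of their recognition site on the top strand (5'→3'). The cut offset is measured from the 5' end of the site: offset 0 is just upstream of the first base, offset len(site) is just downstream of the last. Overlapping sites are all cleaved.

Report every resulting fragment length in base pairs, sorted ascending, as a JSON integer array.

[61,114]

Site scan:
  FykII (AGATGGA, off=5): no sites
  ZebII GCTA/3: at [58] ⇒ [61]
  XjeVI GCGGTTC/6: at [169] ⇒ [0]

All cut coordinates (distinct, sorted): [0, 61]

Fragments:
  0→61: 61 bp
  61→0 (wrap): 175-61+0 = 114 bp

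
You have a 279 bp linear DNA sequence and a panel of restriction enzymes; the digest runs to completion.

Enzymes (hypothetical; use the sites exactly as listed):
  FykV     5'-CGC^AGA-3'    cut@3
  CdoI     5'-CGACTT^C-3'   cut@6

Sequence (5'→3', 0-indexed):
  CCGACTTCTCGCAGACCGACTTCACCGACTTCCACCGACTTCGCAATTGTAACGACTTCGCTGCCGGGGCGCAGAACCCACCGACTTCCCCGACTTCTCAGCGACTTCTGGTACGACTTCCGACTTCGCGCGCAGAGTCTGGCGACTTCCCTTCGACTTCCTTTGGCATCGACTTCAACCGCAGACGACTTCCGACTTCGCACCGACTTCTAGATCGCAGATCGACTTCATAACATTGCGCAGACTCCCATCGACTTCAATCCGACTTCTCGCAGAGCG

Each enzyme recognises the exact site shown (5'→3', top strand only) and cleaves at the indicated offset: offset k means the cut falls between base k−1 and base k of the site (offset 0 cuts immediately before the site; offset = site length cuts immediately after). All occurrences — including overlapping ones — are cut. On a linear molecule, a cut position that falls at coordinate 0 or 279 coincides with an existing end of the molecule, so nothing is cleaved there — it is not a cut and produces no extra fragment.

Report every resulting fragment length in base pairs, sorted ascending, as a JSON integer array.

Scan for sites:
  FykV CGCAGA/3: at [9, 69, 130, 179, 215, 238, 270] ⇒ [12, 72, 133, 182, 218, 241, 273]
  CdoI CGACTTC/6: at [1, 16, 25, 35, 52, 81, 90, 101, 113, 120, 142, 153, 169, 185, 192, 203, 222, 251, 262] ⇒ [7, 22, 31, 41, 58, 87, 96, 107, 119, 126, 148, 159, 175, 191, 198, 209, 228, 257, 268]

All cut coordinates (distinct, sorted): [7, 12, 22, 31, 41, 58, 72, 87, 96, 107, 119, 126, 133, 148, 159, 175, 182, 191, 198, 209, 218, 228, 241, 257, 268, 273]

Fragment lengths:
  [0,7): 7 bp
  [7,12): 5 bp
  [12,22): 10 bp
  [22,31): 9 bp
  [31,41): 10 bp
  [41,58): 17 bp
  [58,72): 14 bp
  [72,87): 15 bp
  [87,96): 9 bp
  [96,107): 11 bp
  [107,119): 12 bp
  [119,126): 7 bp
  [126,133): 7 bp
  [133,148): 15 bp
  [148,159): 11 bp
  [159,175): 16 bp
  [175,182): 7 bp
  [182,191): 9 bp
  [191,198): 7 bp
  [198,209): 11 bp
  [209,218): 9 bp
  [218,228): 10 bp
  [228,241): 13 bp
  [241,257): 16 bp
  [257,268): 11 bp
  [268,273): 5 bp
  [273,279): 6 bp

[5,5,6,7,7,7,7,7,9,9,9,9,10,10,10,11,11,11,11,12,13,14,15,15,16,16,17]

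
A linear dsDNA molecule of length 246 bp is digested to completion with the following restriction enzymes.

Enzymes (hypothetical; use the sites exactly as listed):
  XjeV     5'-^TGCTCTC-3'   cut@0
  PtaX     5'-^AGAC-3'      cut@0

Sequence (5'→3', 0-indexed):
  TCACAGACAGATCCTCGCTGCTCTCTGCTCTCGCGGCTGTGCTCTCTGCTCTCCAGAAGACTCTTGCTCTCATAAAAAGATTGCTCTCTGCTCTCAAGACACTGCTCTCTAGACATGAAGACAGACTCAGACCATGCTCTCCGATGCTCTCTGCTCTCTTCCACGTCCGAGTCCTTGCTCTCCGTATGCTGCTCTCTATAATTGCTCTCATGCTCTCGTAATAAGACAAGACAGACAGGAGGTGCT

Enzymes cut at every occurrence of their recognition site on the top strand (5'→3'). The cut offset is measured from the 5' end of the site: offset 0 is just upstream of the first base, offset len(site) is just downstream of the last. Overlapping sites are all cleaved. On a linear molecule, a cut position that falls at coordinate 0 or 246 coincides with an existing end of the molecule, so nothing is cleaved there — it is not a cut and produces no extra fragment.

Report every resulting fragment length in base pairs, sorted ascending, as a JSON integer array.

[4,4,4,5,6,6,6,7,7,7,7,7,8,8,8,8,10,11,13,13,14,14,14,14,17,24]

Site scan:
  XjeV TGCTCTC/0: at [18, 25, 39, 46, 64, 81, 88, 102, 134, 144, 151, 175, 189, 202, 210] ⇒ [18, 25, 39, 46, 64, 81, 88, 102, 134, 144, 151, 175, 189, 202, 210]
  PtaX AGAC/0: at [4, 57, 96, 110, 118, 122, 128, 223, 228, 232] ⇒ [4, 57, 96, 110, 118, 122, 128, 223, 228, 232]

Pooled cuts: [4, 18, 25, 39, 46, 57, 64, 81, 88, 96, 102, 110, 118, 122, 128, 134, 144, 151, 175, 189, 202, 210, 223, 228, 232]

Fragments:
  [0,4): 4 bp
  [4,18): 14 bp
  [18,25): 7 bp
  [25,39): 14 bp
  [39,46): 7 bp
  [46,57): 11 bp
  [57,64): 7 bp
  [64,81): 17 bp
  [81,88): 7 bp
  [88,96): 8 bp
  [96,102): 6 bp
  [102,110): 8 bp
  [110,118): 8 bp
  [118,122): 4 bp
  [122,128): 6 bp
  [128,134): 6 bp
  [134,144): 10 bp
  [144,151): 7 bp
  [151,175): 24 bp
  [175,189): 14 bp
  [189,202): 13 bp
  [202,210): 8 bp
  [210,223): 13 bp
  [223,228): 5 bp
  [228,232): 4 bp
  [232,246): 14 bp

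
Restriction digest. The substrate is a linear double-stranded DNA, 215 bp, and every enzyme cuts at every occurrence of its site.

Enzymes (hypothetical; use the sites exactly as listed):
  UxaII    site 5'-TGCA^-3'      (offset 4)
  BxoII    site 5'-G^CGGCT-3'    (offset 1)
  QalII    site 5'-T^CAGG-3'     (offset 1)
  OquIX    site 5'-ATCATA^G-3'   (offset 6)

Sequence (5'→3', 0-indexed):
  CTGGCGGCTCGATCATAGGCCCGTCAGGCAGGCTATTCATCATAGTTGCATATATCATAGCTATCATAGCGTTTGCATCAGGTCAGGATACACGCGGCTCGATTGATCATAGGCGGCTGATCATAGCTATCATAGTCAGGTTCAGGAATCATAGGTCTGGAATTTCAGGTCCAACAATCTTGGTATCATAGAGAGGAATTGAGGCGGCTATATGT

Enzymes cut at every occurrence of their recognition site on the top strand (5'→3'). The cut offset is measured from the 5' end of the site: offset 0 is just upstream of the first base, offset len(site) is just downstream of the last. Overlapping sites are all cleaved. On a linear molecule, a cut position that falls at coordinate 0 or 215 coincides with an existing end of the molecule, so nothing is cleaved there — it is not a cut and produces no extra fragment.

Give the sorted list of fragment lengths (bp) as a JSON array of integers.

Per-enzyme occurrences:
  UxaII TGCA/4: at [46, 73] ⇒ [50, 77]
  BxoII GCGGCT/1: at [3, 93, 112, 203] ⇒ [4, 94, 113, 204]
  QalII TCAGG/1: at [23, 77, 82, 135, 141, 164] ⇒ [24, 78, 83, 136, 142, 165]
  OquIX ATCATAG/6: at [11, 38, 53, 62, 105, 119, 128, 147, 184] ⇒ [17, 44, 59, 68, 111, 125, 134, 153, 190]

Pooled cuts: [4, 17, 24, 44, 50, 59, 68, 77, 78, 83, 94, 111, 113, 125, 134, 136, 142, 153, 165, 190, 204]

Fragments:
  [0,4): 4 bp
  [4,17): 13 bp
  [17,24): 7 bp
  [24,44): 20 bp
  [44,50): 6 bp
  [50,59): 9 bp
  [59,68): 9 bp
  [68,77): 9 bp
  [77,78): 1 bp
  [78,83): 5 bp
  [83,94): 11 bp
  [94,111): 17 bp
  [111,113): 2 bp
  [113,125): 12 bp
  [125,134): 9 bp
  [134,136): 2 bp
  [136,142): 6 bp
  [142,153): 11 bp
  [153,165): 12 bp
  [165,190): 25 bp
  [190,204): 14 bp
  [204,215): 11 bp

[1,2,2,4,5,6,6,7,9,9,9,9,11,11,11,12,12,13,14,17,20,25]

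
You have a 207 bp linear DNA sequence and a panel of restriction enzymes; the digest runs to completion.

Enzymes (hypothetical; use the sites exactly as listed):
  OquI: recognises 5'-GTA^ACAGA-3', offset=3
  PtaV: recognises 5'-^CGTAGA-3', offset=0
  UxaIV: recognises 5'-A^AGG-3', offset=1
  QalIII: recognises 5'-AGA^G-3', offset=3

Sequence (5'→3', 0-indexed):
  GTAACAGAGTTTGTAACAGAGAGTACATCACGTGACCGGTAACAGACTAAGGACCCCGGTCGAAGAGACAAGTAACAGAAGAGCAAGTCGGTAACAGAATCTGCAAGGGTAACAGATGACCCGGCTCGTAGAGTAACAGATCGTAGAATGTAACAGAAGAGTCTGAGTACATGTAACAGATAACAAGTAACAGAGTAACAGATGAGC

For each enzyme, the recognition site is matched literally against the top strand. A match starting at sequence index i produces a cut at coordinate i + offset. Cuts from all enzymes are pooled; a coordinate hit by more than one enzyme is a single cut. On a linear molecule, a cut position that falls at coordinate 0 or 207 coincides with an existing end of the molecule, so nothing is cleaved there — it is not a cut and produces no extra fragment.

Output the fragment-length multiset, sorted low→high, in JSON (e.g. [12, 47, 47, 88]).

Per-enzyme occurrences:
  OquI GTAACAGA/3: at [0, 12, 38, 71, 90, 108, 132, 149, 172, 186, 194] ⇒ [3, 15, 41, 74, 93, 111, 135, 152, 175, 189, 197]
  PtaV CGTAGA/0: at [126, 141] ⇒ [126, 141]
  UxaIV AAGG/1: at [48, 104] ⇒ [49, 105]
  QalIII AGAG/3: at [5, 17, 19, 63, 79, 129, 157, 191] ⇒ [8, 20, 22, 66, 82, 132, 160, 194]

All cut coordinates (distinct, sorted): [3, 8, 15, 20, 22, 41, 49, 66, 74, 82, 93, 105, 111, 126, 132, 135, 141, 152, 160, 175, 189, 194, 197]

Fragments:
  [0,3): 3 bp
  [3,8): 5 bp
  [8,15): 7 bp
  [15,20): 5 bp
  [20,22): 2 bp
  [22,41): 19 bp
  [41,49): 8 bp
  [49,66): 17 bp
  [66,74): 8 bp
  [74,82): 8 bp
  [82,93): 11 bp
  [93,105): 12 bp
  [105,111): 6 bp
  [111,126): 15 bp
  [126,132): 6 bp
  [132,135): 3 bp
  [135,141): 6 bp
  [141,152): 11 bp
  [152,160): 8 bp
  [160,175): 15 bp
  [175,189): 14 bp
  [189,194): 5 bp
  [194,197): 3 bp
  [197,207): 10 bp

[2,3,3,3,5,5,5,6,6,6,7,8,8,8,8,10,11,11,12,14,15,15,17,19]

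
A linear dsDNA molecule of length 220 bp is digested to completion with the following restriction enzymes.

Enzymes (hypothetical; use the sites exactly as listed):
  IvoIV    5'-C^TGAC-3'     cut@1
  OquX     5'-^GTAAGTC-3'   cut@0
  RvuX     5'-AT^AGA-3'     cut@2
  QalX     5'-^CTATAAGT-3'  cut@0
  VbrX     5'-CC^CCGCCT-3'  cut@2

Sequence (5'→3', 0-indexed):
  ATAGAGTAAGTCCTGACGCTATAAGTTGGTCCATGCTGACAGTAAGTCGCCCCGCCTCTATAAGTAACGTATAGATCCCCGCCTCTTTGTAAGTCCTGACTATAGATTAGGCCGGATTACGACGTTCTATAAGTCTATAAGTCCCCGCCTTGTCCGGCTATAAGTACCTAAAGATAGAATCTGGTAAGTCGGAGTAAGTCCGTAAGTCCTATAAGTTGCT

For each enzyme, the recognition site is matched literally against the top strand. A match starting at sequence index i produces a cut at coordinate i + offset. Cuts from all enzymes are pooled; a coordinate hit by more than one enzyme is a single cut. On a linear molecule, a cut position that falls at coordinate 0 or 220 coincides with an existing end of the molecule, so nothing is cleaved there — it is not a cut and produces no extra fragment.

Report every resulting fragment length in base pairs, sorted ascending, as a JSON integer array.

Site scan:
  IvoIV (CTGAC, off=1): starts [12, 35, 95] → cuts [13, 36, 96]
  OquX (GTAAGTC, off=0): starts [5, 41, 88, 183, 193, 201] → cuts [5, 41, 88, 183, 193, 201]
  RvuX (ATAGA, off=2): starts [0, 70, 101, 173] → cuts [2, 72, 103, 175]
  QalX (CTATAAGT, off=0): starts [18, 57, 126, 134, 157, 208] → cuts [18, 57, 126, 134, 157, 208]
  VbrX (CCCCGCCT, off=2): starts [49, 76, 142] → cuts [51, 78, 144]

All cut coordinates (distinct, sorted): [2, 5, 13, 18, 36, 41, 51, 57, 72, 78, 88, 96, 103, 126, 134, 144, 157, 175, 183, 193, 201, 208]

Fragments:
  [0,2): 2 bp
  [2,5): 3 bp
  [5,13): 8 bp
  [13,18): 5 bp
  [18,36): 18 bp
  [36,41): 5 bp
  [41,51): 10 bp
  [51,57): 6 bp
  [57,72): 15 bp
  [72,78): 6 bp
  [78,88): 10 bp
  [88,96): 8 bp
  [96,103): 7 bp
  [103,126): 23 bp
  [126,134): 8 bp
  [134,144): 10 bp
  [144,157): 13 bp
  [157,175): 18 bp
  [175,183): 8 bp
  [183,193): 10 bp
  [193,201): 8 bp
  [201,208): 7 bp
  [208,220): 12 bp

[2,3,5,5,6,6,7,7,8,8,8,8,8,10,10,10,10,12,13,15,18,18,23]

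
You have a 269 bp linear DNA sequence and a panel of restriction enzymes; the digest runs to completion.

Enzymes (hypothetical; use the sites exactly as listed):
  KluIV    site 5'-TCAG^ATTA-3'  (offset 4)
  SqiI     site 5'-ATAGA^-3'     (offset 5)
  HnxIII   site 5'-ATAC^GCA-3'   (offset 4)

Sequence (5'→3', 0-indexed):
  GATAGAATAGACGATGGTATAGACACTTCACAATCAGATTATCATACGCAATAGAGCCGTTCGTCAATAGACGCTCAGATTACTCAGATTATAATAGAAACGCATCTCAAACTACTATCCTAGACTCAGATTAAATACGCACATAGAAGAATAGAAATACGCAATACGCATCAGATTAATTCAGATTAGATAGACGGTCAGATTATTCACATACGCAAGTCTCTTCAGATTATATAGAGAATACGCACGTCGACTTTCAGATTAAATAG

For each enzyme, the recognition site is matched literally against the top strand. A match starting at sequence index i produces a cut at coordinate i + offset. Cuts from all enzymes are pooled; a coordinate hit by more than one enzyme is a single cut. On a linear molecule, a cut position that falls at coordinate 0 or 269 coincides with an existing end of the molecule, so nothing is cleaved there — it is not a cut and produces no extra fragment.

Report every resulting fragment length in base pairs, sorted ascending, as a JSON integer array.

[5,5,6,6,7,7,7,7,8,8,9,9,9,9,10,10,10,10,11,12,13,14,14,16,16,31]

Per-enzyme occurrences:
  KluIV (TCAGATTA, off=4): starts [33, 74, 83, 125, 170, 180, 197, 224, 256] → cuts [37, 78, 87, 129, 174, 184, 201, 228, 260]
  SqiI (ATAGA, off=5): starts [1, 6, 18, 50, 66, 93, 142, 150, 189, 233] → cuts [6, 11, 23, 55, 71, 98, 147, 155, 194, 238]
  HnxIII (ATACGCA, off=4): starts [43, 134, 156, 163, 210, 240] → cuts [47, 138, 160, 167, 214, 244]

Pooled cuts: [6, 11, 23, 37, 47, 55, 71, 78, 87, 98, 129, 138, 147, 155, 160, 167, 174, 184, 194, 201, 214, 228, 238, 244, 260]

Fragment lengths:
  [0,6): 6 bp
  [6,11): 5 bp
  [11,23): 12 bp
  [23,37): 14 bp
  [37,47): 10 bp
  [47,55): 8 bp
  [55,71): 16 bp
  [71,78): 7 bp
  [78,87): 9 bp
  [87,98): 11 bp
  [98,129): 31 bp
  [129,138): 9 bp
  [138,147): 9 bp
  [147,155): 8 bp
  [155,160): 5 bp
  [160,167): 7 bp
  [167,174): 7 bp
  [174,184): 10 bp
  [184,194): 10 bp
  [194,201): 7 bp
  [201,214): 13 bp
  [214,228): 14 bp
  [228,238): 10 bp
  [238,244): 6 bp
  [244,260): 16 bp
  [260,269): 9 bp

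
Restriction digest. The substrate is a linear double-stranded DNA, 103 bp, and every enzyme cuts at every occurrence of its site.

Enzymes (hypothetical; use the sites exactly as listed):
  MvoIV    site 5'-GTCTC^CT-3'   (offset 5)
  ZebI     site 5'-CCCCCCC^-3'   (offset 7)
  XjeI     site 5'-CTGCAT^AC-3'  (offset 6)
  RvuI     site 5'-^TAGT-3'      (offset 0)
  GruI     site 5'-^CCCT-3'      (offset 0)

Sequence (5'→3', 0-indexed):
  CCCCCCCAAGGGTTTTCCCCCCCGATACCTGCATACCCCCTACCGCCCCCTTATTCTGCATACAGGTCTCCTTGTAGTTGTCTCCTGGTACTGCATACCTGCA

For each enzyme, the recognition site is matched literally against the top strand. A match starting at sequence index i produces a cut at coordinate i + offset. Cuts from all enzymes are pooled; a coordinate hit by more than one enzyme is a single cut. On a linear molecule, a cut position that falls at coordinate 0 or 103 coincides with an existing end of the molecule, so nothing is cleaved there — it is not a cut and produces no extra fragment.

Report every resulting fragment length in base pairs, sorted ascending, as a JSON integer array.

[3,4,7,7,9,10,10,11,12,14,16]

Per-enzyme occurrences:
  MvoIV GTCTCCT/5: at [65, 79] ⇒ [70, 84]
  ZebI CCCCCCC/7: at [0, 16] ⇒ [7, 23]
  XjeI CTGCATAC/6: at [28, 55, 90] ⇒ [34, 61, 96]
  RvuI TAGT/0: at [74] ⇒ [74]
  GruI CCCT/0: at [37, 47] ⇒ [37, 47]

All cut coordinates (distinct, sorted): [7, 23, 34, 37, 47, 61, 70, 74, 84, 96]

Fragment lengths:
  [0,7): 7 bp
  [7,23): 16 bp
  [23,34): 11 bp
  [34,37): 3 bp
  [37,47): 10 bp
  [47,61): 14 bp
  [61,70): 9 bp
  [70,74): 4 bp
  [74,84): 10 bp
  [84,96): 12 bp
  [96,103): 7 bp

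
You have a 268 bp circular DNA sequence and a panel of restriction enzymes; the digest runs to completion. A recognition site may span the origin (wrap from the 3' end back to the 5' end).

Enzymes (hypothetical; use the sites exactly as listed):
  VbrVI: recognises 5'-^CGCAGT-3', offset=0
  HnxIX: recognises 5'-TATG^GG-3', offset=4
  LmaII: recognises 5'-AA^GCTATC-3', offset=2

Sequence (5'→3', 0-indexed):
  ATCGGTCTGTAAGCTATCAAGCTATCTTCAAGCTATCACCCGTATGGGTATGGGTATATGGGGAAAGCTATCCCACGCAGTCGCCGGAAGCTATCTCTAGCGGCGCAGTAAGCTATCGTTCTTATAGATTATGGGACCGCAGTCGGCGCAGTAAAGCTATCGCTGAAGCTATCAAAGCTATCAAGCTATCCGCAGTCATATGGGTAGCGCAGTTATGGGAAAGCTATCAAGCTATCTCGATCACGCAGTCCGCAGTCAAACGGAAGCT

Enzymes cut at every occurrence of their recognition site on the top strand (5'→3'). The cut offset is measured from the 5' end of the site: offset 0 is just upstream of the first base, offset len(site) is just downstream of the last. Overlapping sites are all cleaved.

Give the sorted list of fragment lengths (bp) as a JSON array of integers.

Per-enzyme occurrences:
  VbrVI CGCAGT/0: at [75, 103, 137, 146, 190, 207, 243, 250] ⇒ [75, 103, 137, 146, 190, 207, 243, 250]
  HnxIX TATGGG/4: at [42, 48, 56, 129, 198, 213] ⇒ [46, 52, 60, 133, 202, 217]
  LmaII AAGCTATC/2: at [10, 18, 29, 64, 87, 109, 153, 165, 174, 182, 220, 228, 263] ⇒ [12, 20, 31, 66, 89, 111, 155, 167, 176, 184, 222, 230, 265]

All cut coordinates (distinct, sorted): [12, 20, 31, 46, 52, 60, 66, 75, 89, 103, 111, 133, 137, 146, 155, 167, 176, 184, 190, 202, 207, 217, 222, 230, 243, 250, 265]

Fragments:
  12→20: 8 bp
  20→31: 11 bp
  31→46: 15 bp
  46→52: 6 bp
  52→60: 8 bp
  60→66: 6 bp
  66→75: 9 bp
  75→89: 14 bp
  89→103: 14 bp
  103→111: 8 bp
  111→133: 22 bp
  133→137: 4 bp
  137→146: 9 bp
  146→155: 9 bp
  155→167: 12 bp
  167→176: 9 bp
  176→184: 8 bp
  184→190: 6 bp
  190→202: 12 bp
  202→207: 5 bp
  207→217: 10 bp
  217→222: 5 bp
  222→230: 8 bp
  230→243: 13 bp
  243→250: 7 bp
  250→265: 15 bp
  265→12 (wrap): 268-265+12 = 15 bp

[4,5,5,6,6,6,7,8,8,8,8,8,9,9,9,9,10,11,12,12,13,14,14,15,15,15,22]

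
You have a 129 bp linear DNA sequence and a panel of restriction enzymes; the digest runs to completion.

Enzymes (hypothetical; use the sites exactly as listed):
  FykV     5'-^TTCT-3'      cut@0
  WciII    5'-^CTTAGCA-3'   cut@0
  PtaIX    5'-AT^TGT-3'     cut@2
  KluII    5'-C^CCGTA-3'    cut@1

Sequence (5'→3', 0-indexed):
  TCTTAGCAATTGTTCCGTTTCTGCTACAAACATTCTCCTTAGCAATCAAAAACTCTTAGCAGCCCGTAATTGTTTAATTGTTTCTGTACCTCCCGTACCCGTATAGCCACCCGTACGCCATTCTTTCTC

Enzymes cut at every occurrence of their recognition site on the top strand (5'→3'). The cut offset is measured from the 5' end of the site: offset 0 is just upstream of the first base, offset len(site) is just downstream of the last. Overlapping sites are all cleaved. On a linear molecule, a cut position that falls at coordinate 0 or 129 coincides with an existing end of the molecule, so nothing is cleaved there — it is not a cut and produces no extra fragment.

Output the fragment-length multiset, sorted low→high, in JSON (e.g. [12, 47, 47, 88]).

Scan for sites:
  FykV TTCT/0: at [18, 32, 81, 120, 124] ⇒ [18, 32, 81, 120, 124]
  WciII CTTAGCA/0: at [1, 37, 54] ⇒ [1, 37, 54]
  PtaIX ATTGT/2: at [8, 68, 76] ⇒ [10, 70, 78]
  KluII CCCGTA/1: at [62, 91, 97, 109] ⇒ [63, 92, 98, 110]

Pooled cuts: [1, 10, 18, 32, 37, 54, 63, 70, 78, 81, 92, 98, 110, 120, 124]

Fragments:
  [0,1): 1 bp
  [1,10): 9 bp
  [10,18): 8 bp
  [18,32): 14 bp
  [32,37): 5 bp
  [37,54): 17 bp
  [54,63): 9 bp
  [63,70): 7 bp
  [70,78): 8 bp
  [78,81): 3 bp
  [81,92): 11 bp
  [92,98): 6 bp
  [98,110): 12 bp
  [110,120): 10 bp
  [120,124): 4 bp
  [124,129): 5 bp

[1,3,4,5,5,6,7,8,8,9,9,10,11,12,14,17]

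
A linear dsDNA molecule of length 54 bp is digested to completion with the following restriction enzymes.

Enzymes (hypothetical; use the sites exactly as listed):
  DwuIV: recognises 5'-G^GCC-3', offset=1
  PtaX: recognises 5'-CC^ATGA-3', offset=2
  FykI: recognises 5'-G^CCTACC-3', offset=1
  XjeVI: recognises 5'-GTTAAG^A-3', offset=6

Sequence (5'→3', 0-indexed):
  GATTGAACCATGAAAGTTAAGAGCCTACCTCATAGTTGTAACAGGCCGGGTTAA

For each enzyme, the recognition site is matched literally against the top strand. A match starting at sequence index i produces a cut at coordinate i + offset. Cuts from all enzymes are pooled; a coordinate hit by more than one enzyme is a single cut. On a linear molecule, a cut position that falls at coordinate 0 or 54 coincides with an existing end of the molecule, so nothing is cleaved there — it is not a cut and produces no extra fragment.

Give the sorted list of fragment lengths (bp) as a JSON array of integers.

Per-enzyme occurrences:
  DwuIV GGCC/1: at [43] ⇒ [44]
  PtaX CCATGA/2: at [7] ⇒ [9]
  FykI GCCTACC/1: at [22] ⇒ [23]
  XjeVI GTTAAGA/6: at [15] ⇒ [21]

All cut coordinates (distinct, sorted): [9, 21, 23, 44]

Fragments:
  [0,9): 9 bp
  [9,21): 12 bp
  [21,23): 2 bp
  [23,44): 21 bp
  [44,54): 10 bp

[2,9,10,12,21]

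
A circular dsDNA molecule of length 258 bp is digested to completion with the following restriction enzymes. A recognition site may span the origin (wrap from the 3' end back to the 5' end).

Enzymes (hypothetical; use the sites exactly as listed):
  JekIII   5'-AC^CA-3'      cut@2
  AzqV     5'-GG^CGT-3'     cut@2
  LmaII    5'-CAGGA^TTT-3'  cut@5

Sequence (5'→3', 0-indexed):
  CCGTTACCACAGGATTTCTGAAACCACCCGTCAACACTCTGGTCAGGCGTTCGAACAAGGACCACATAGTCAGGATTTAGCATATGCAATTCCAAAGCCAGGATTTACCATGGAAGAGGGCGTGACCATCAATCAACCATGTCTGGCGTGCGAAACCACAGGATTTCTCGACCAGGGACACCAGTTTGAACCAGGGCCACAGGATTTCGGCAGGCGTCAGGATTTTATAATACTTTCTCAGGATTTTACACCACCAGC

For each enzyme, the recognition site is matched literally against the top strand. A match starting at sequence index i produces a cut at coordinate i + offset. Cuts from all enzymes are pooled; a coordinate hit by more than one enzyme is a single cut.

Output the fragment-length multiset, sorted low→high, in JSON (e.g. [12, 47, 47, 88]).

Site scan:
  JekIII ACCA/2: at [5, 22, 60, 106, 124, 135, 154, 170, 179, 189, 249, 252] ⇒ [7, 24, 62, 108, 126, 137, 156, 172, 181, 191, 251, 254]
  AzqV GGCGT/2: at [45, 118, 144, 212] ⇒ [47, 120, 146, 214]
  LmaII CAGGATTT/5: at [9, 70, 98, 158, 199, 217, 238] ⇒ [14, 75, 103, 163, 204, 222, 243]

Pooled cuts: [7, 14, 24, 47, 62, 75, 103, 108, 120, 126, 137, 146, 156, 163, 172, 181, 191, 204, 214, 222, 243, 251, 254]

Fragments:
  7→14: 7 bp
  14→24: 10 bp
  24→47: 23 bp
  47→62: 15 bp
  62→75: 13 bp
  75→103: 28 bp
  103→108: 5 bp
  108→120: 12 bp
  120→126: 6 bp
  126→137: 11 bp
  137→146: 9 bp
  146→156: 10 bp
  156→163: 7 bp
  163→172: 9 bp
  172→181: 9 bp
  181→191: 10 bp
  191→204: 13 bp
  204→214: 10 bp
  214→222: 8 bp
  222→243: 21 bp
  243→251: 8 bp
  251→254: 3 bp
  254→7 (wrap): 258-254+7 = 11 bp

[3,5,6,7,7,8,8,9,9,9,10,10,10,10,11,11,12,13,13,15,21,23,28]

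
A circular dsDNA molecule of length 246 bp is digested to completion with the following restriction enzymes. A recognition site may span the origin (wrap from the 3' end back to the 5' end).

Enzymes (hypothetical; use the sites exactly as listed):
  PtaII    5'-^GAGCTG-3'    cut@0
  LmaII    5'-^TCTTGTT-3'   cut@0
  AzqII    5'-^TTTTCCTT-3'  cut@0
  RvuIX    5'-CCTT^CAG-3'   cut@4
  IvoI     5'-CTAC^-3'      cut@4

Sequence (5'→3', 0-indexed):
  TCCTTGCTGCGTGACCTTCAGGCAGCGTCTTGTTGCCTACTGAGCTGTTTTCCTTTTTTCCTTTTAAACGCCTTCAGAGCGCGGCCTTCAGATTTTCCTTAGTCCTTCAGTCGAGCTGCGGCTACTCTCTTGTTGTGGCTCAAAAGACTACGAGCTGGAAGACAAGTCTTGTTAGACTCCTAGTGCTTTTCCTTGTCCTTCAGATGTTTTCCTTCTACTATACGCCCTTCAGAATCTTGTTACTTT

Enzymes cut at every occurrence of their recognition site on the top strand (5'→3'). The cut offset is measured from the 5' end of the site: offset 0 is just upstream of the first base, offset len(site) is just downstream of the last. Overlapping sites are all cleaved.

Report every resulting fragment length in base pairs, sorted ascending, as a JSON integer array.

[1,2,4,5,5,6,6,8,9,9,11,12,13,13,14,14,15,15,19,20,21,24]

Site scan:
  PtaII GAGCTG/0: at [41, 112, 151] ⇒ [41, 112, 151]
  LmaII TCTTGTT/0: at [27, 127, 166, 234] ⇒ [27, 127, 166, 234]
  AzqII TTTTCCTT/0: at [47, 55, 92, 186, 206, 243] ⇒ [47, 55, 92, 186, 206, 243]
  RvuIX CCTTCAG/4: at [14, 70, 84, 103, 196, 225] ⇒ [18, 74, 88, 107, 200, 229]
  IvoI CTAC/4: at [36, 121, 147, 214] ⇒ [40, 125, 151, 218]

All cut coordinates (distinct, sorted): [18, 27, 40, 41, 47, 55, 74, 88, 92, 107, 112, 125, 127, 151, 166, 186, 200, 206, 218, 229, 234, 243]

Fragments:
  18→27: 9 bp
  27→40: 13 bp
  40→41: 1 bp
  41→47: 6 bp
  47→55: 8 bp
  55→74: 19 bp
  74→88: 14 bp
  88→92: 4 bp
  92→107: 15 bp
  107→112: 5 bp
  112→125: 13 bp
  125→127: 2 bp
  127→151: 24 bp
  151→166: 15 bp
  166→186: 20 bp
  186→200: 14 bp
  200→206: 6 bp
  206→218: 12 bp
  218→229: 11 bp
  229→234: 5 bp
  234→243: 9 bp
  243→18 (wrap): 246-243+18 = 21 bp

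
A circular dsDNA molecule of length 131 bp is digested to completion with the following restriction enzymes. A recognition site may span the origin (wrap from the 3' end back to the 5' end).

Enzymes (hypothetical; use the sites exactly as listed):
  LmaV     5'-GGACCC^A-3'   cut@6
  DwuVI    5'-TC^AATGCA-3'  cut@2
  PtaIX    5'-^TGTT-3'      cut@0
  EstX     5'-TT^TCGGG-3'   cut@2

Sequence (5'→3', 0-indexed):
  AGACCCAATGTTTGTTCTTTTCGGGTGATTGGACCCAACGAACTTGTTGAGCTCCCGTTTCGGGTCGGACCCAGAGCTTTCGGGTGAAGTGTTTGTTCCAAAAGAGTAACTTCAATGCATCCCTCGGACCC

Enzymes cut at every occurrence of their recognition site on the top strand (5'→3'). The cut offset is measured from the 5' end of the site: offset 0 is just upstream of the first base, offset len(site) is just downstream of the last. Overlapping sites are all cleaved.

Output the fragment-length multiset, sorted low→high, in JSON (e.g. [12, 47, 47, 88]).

Site scan:
  LmaV (GGACCCA, off=6): starts [30, 66, 125] → cuts [0, 36, 72]
  DwuVI (TCAATGCA, off=2): starts [111] → cuts [113]
  PtaIX (TGTT, off=0): starts [8, 12, 44, 89, 93] → cuts [8, 12, 44, 89, 93]
  EstX (TTTCGGG, off=2): starts [18, 57, 77] → cuts [20, 59, 79]

Pooled cuts: [0, 8, 12, 20, 36, 44, 59, 72, 79, 89, 93, 113]

Fragments:
  0→8: 8 bp
  8→12: 4 bp
  12→20: 8 bp
  20→36: 16 bp
  36→44: 8 bp
  44→59: 15 bp
  59→72: 13 bp
  72→79: 7 bp
  79→89: 10 bp
  89→93: 4 bp
  93→113: 20 bp
  113→0 (wrap): 131-113+0 = 18 bp

[4,4,7,8,8,8,10,13,15,16,18,20]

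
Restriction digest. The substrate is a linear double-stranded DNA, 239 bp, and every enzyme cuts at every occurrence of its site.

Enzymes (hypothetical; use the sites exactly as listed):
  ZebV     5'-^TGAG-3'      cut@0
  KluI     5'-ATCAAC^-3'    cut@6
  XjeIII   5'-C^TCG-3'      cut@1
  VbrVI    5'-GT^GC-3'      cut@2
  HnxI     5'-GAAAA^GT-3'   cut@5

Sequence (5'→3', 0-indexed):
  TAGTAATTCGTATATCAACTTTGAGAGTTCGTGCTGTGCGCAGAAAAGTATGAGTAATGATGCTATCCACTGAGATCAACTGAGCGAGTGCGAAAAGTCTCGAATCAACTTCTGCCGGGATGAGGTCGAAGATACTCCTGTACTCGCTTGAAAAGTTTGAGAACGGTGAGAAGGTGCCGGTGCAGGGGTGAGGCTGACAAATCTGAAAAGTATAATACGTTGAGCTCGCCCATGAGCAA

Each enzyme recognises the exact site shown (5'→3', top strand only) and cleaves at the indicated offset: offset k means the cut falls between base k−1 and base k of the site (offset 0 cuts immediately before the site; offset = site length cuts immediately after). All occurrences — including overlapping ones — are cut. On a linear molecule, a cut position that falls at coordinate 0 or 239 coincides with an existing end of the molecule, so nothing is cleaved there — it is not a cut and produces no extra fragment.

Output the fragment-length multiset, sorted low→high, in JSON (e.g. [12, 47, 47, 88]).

[2,3,3,3,5,5,6,7,7,7,7,9,9,9,10,10,10,11,11,11,11,19,20,21,23]

Site scan:
  ZebV (TGAG, off=0): starts [21, 50, 70, 80, 120, 157, 166, 188, 220, 232] → cuts [21, 50, 70, 80, 120, 157, 166, 188, 220, 232]
  KluI (ATCAAC, off=6): starts [13, 74, 103] → cuts [19, 80, 109]
  XjeIII (CTCG, off=1): starts [98, 142, 224] → cuts [99, 143, 225]
  VbrVI (GTGC, off=2): starts [30, 35, 87, 173, 179] → cuts [32, 37, 89, 175, 181]
  HnxI (GAAAAGT, off=5): starts [42, 91, 149, 204] → cuts [47, 96, 154, 209]

Pooled cuts: [19, 21, 32, 37, 47, 50, 70, 80, 89, 96, 99, 109, 120, 143, 154, 157, 166, 175, 181, 188, 209, 220, 225, 232]

Fragments:
  [0,19): 19 bp
  [19,21): 2 bp
  [21,32): 11 bp
  [32,37): 5 bp
  [37,47): 10 bp
  [47,50): 3 bp
  [50,70): 20 bp
  [70,80): 10 bp
  [80,89): 9 bp
  [89,96): 7 bp
  [96,99): 3 bp
  [99,109): 10 bp
  [109,120): 11 bp
  [120,143): 23 bp
  [143,154): 11 bp
  [154,157): 3 bp
  [157,166): 9 bp
  [166,175): 9 bp
  [175,181): 6 bp
  [181,188): 7 bp
  [188,209): 21 bp
  [209,220): 11 bp
  [220,225): 5 bp
  [225,232): 7 bp
  [232,239): 7 bp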